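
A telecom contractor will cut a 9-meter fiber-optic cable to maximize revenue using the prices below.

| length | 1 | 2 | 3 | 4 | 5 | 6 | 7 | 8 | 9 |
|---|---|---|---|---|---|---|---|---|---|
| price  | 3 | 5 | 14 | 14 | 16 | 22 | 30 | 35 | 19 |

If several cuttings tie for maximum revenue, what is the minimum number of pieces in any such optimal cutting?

Let r[k] be the best obtainable value from length k. For each k, try every first piece i and keep the best of price[i] + r[k−i].
r[1] = 3
r[2] = max(3+3, 5+0) = 6
r[3] = max(3+6, 5+3, 14+0) = 14
r[4] = max(3+14, 5+6, 14+3, 14+0) = 17
r[5] = max(3+17, 5+14, 14+6, 14+3, 16+0) = 20
r[6] = max(3+20, 5+17, 14+14, 14+6, 16+3, 22+0) = 28
r[7] = max(3+28, 5+20, 14+17, …, 22+3, 30+0) = 31
r[8] = max(3+31, 5+28, 14+20, …, 30+3, 35+0) = 35
r[9] = max(3+35, 5+31, 14+28, …, 35+3, 19+0) = 42
Maximum revenue is $42.
Now minimize piece count subject to staying optimal: for each k, pieces[k] = 1 + min over i with p[i]+r[k−i]=r[k] of pieces[k−i].
pieces[6] = 2
pieces[7] = 3
pieces[8] = 1
pieces[9] = 3

3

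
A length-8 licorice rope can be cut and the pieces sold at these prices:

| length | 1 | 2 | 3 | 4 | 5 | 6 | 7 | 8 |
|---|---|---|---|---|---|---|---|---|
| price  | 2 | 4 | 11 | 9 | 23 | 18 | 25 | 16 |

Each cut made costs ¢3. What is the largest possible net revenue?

31

Consider every possible first cut. net[k] is the best of p[i]+net[k−i] over all sellable i≤k, charging 3 whenever i<k.
net[1] = 2
net[2] = 4
net[3] = 11
net[4] = 10  (first piece 1, then net[3]=11)
net[5] = 23
net[6] = 22  (first piece 1, then net[5]=23)
net[7] = 25
net[8] = 31  (first piece 3, then net[5]=23)
One optimal plan: pieces 5 + 3 (1 cut) → ¢34 − ¢3 = ¢31.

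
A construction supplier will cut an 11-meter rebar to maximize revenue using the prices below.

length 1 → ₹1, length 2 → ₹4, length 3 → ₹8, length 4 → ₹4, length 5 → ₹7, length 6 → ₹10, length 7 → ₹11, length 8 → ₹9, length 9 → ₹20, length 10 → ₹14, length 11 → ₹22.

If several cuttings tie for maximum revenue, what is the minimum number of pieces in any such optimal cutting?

4

Build r[k] bottom-up: r[k] = max over allowed piece i of (p[i] + r[k−i]).
r[1] = 1
r[2] = 4
r[3] = 8
r[4] = 9  (first piece 1, then r[3]=8)
r[5] = 12  (first piece 2, then r[3]=8)
r[6] = 16  (first piece 3, then r[3]=8)
r[7] = 17  (first piece 1, then r[6]=16)
r[8] = 20  (first piece 2, then r[6]=16)
r[9] = 24  (first piece 3, then r[6]=16)
r[10] = 25  (first piece 1, then r[9]=24)
r[11] = 28  (first piece 2, then r[9]=24)
Maximum revenue is ₹28.
Now minimize piece count subject to staying optimal: for each k, pieces[k] = 1 + min over i with p[i]+r[k−i]=r[k] of pieces[k−i].
pieces[8] = 3
pieces[9] = 3
pieces[10] = 4
pieces[11] = 4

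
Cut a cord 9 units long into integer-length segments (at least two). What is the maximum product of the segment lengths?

Let m[k] be the best product for length k (with at least one cut). For each first piece i, the rest contributes max(k−i, m[k−i]).
m[2] = 1*max(1,0) = 1*1 = 1
m[3] = max(1*2, 2*1) = 2
m[4] = max(1*3, 2*2, 3*1) = 4
m[5] = max(1*4, 2*3, 3*2, 4*1) = 6
m[6] = max(1*6, 2*4, 3*3, 4*2, 5*1) = 9
m[7] = max(1*9, 2*6, 3*4, 4*3, 5*2, 6*1) = 12
m[8] = max(1*12, 2*9, 3*6, …, 6*2, 7*1) = 18
m[9] = max(1*18, 2*12, 3*9, …, 7*2, 8*1) = 27
One optimal split: 3 + 3 + 3; product 3*3*3 = 27.

27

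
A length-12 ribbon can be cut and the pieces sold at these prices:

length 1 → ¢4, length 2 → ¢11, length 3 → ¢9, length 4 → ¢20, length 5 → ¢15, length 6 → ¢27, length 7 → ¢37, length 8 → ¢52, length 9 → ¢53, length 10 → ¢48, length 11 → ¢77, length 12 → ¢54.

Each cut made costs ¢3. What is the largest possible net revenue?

78

Let v[k] be the best obtainable value from length k. For each k, try every first piece i and keep the best of price[i] + v[k−i] minus the 3 cut fee when i<k.
v[1] = 4
v[2] = 11
v[3] = 12  (first piece 1, then v[2]=11)
v[4] = 20
v[5] = 21  (first piece 1, then v[4]=20)
v[6] = 28  (first piece 2, then v[4]=20)
v[7] = 37
v[8] = 52
v[9] = 53  (first piece 1, then v[8]=52)
v[10] = 60  (first piece 2, then v[8]=52)
v[11] = 77
v[12] = 78  (first piece 1, then v[11]=77)
One optimal plan: pieces 11 + 1 (1 cut) → ¢81 − ¢3 = ¢78.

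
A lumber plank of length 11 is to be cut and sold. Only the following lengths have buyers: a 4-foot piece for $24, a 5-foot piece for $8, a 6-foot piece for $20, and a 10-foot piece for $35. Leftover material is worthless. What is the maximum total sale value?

Build f[k] bottom-up: f[k] = max over allowed piece i of (p[i] + f[k−i]).
f[1] = 0
f[2] = 0
f[3] = 0
f[4] = 24
f[5] = max(24+0, 8+0) = 24
f[6] = max(24+0, 8+0, 20+0) = 24
f[7] = max(24+0, 8+0, 20+0) = 24
f[8] = max(24+24, 8+0, 20+0) = 48
f[9] = max(24+24, 8+24, 20+0) = 48
f[10] = max(24+24, 8+24, 20+24, 35+0) = 48
f[11] = max(24+24, 8+24, 20+24, 35+0) = 48
One optimal cutting: pieces 4 + 4 with 3 feet of scrap → $48.

48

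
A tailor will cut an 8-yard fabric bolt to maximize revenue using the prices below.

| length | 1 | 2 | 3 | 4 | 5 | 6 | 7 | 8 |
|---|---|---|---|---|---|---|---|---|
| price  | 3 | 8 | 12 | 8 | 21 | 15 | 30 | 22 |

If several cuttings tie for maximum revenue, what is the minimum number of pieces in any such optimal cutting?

2

Let r[k] be the best obtainable value from length k. For each k, try every first piece i and keep the best of price[i] + r[k−i].
r[1] = 3
r[2] = 8
r[3] = 12
r[4] = 16  (first piece 2, then r[2]=8)
r[5] = 21
r[6] = 24  (first piece 1, then r[5]=21)
r[7] = 30
r[8] = 33  (first piece 1, then r[7]=30)
Maximum revenue is $33.
Now minimize piece count subject to staying optimal: for each k, pieces[k] = 1 + min over i with p[i]+r[k−i]=r[k] of pieces[k−i].
pieces[5] = 1
pieces[6] = 2
pieces[7] = 1
pieces[8] = 2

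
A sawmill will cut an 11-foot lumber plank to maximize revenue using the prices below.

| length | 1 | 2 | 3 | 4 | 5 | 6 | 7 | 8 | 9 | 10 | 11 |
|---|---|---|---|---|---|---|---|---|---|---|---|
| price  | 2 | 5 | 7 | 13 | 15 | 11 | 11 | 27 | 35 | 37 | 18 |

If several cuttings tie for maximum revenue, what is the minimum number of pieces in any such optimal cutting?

2

Build r[k] bottom-up: r[k] = max over allowed piece i of (p[i] + r[k−i]).
r[1] = 2
r[2] = max(2+2, 5+0) = 5
r[3] = max(2+5, 5+2, 7+0) = 7
r[4] = max(2+7, 5+5, 7+2, 13+0) = 13
r[5] = max(2+13, 5+7, 7+5, 13+2, 15+0) = 15
r[6] = max(2+15, 5+13, 7+7, 13+5, 15+2, 11+0) = 18
r[7] = max(2+18, 5+15, 7+13, …, 11+2, 11+0) = 20
r[8] = max(2+20, 5+18, 7+15, …, 11+2, 27+0) = 27
r[9] = max(2+27, 5+20, 7+18, …, 27+2, 35+0) = 35
r[10] = max(2+35, 5+27, 7+20, …, 35+2, 37+0) = 37
r[11] = max(2+37, 5+35, 7+27, …, 37+2, 18+0) = 40
Maximum revenue is $40.
Now minimize piece count subject to staying optimal: for each k, pieces[k] = 1 + min over i with p[i]+r[k−i]=r[k] of pieces[k−i].
pieces[8] = 1
pieces[9] = 1
pieces[10] = 1
pieces[11] = 2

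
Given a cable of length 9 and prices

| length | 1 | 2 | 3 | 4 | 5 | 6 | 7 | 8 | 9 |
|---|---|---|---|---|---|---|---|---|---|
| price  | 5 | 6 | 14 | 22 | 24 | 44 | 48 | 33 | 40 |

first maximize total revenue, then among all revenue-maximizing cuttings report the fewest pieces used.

4

Consider every possible first cut. r[k] is the best of p[i]+r[k−i] over all sellable i≤k.
r[1] = 5
r[2] = max(5+5, 6+0) = 10
r[3] = max(5+10, 6+5, 14+0) = 15
r[4] = max(5+15, 6+10, 14+5, 22+0) = 22
r[5] = max(5+22, 6+15, 14+10, 22+5, 24+0) = 27
r[6] = max(5+27, 6+22, 14+15, 22+10, 24+5, 44+0) = 44
r[7] = max(5+44, 6+27, 14+22, …, 44+5, 48+0) = 49
r[8] = max(5+49, 6+44, 14+27, …, 48+5, 33+0) = 54
r[9] = max(5+54, 6+49, 14+44, …, 33+5, 40+0) = 59
Maximum revenue is €59.
Now minimize piece count subject to staying optimal: for each k, pieces[k] = 1 + min over i with p[i]+r[k−i]=r[k] of pieces[k−i].
pieces[6] = 1
pieces[7] = 2
pieces[8] = 3
pieces[9] = 4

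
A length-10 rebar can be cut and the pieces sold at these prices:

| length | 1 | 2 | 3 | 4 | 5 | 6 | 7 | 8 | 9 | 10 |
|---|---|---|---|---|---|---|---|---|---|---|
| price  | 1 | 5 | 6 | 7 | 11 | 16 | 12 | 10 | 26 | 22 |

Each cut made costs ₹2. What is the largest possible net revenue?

25

Consider every possible first cut. net[k] is the best of p[i]+net[k−i] over all sellable i≤k, charging 2 whenever i<k.
net[1] = 1
net[2] = 5
net[3] = 6
net[4] = 8  (first piece 2, then net[2]=5)
net[5] = 11
net[6] = 16
net[7] = 15  (first piece 1, then net[6]=16)
net[8] = 19  (first piece 2, then net[6]=16)
net[9] = 26
net[10] = 25  (first piece 1, then net[9]=26)
One optimal plan: pieces 9 + 1 (1 cut) → ₹27 − ₹2 = ₹25.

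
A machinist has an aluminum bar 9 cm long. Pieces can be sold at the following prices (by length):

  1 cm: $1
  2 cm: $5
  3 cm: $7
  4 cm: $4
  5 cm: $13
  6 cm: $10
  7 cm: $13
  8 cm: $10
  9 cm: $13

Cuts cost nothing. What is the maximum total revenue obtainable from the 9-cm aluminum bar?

Consider every possible first cut. v[k] is the best of p[i]+v[k−i] over all sellable i≤k.
v[1] = 1
v[2] = max(1+1, 5+0) = 5
v[3] = max(1+5, 5+1, 7+0) = 7
v[4] = max(1+7, 5+5, 7+1, 4+0) = 10
v[5] = max(1+10, 5+7, 7+5, 4+1, 13+0) = 13
v[6] = max(1+13, 5+10, 7+7, 4+5, 13+1, 10+0) = 15
v[7] = max(1+15, 5+13, 7+10, …, 10+1, 13+0) = 18
v[8] = max(1+18, 5+15, 7+13, …, 13+1, 10+0) = 20
v[9] = max(1+20, 5+18, 7+15, …, 10+1, 13+0) = 23
One optimal cutting: 5 + 2 + 2 → $13 + $5 + $5 = $23.

23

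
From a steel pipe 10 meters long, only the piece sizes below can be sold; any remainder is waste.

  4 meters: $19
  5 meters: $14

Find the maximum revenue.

38

Let best[k] be the best obtainable value from length k. For each k, try every first piece i and keep the best of price[i] + best[k−i].
best[1] = 0
best[2] = 0
best[3] = 0
best[4] = 19
best[5] = 19
best[6] = 19
best[7] = 19
best[8] = 38  (first piece 4, then best[4]=19)
best[9] = 38
best[10] = 38
One optimal cutting: pieces 4 + 4 with 2 meters of scrap → $38.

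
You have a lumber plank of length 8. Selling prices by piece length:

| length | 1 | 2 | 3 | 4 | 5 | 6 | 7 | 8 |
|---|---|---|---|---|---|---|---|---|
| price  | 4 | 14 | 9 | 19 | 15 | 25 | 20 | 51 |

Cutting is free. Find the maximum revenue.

Let R[k] be the best obtainable value from length k. For each k, try every first piece i and keep the best of price[i] + R[k−i].
R[1] = 4
R[2] = max(4+4, 14+0) = 14
R[3] = max(4+14, 14+4, 9+0) = 18
R[4] = max(4+18, 14+14, 9+4, 19+0) = 28
R[5] = max(4+28, 14+18, 9+14, 19+4, 15+0) = 32
R[6] = max(4+32, 14+28, 9+18, 19+14, 15+4, 25+0) = 42
R[7] = max(4+42, 14+32, 9+28, …, 25+4, 20+0) = 46
R[8] = max(4+46, 14+42, 9+32, …, 20+4, 51+0) = 56
One optimal cutting: 2 + 2 + 2 + 2 → $14 + $14 + $14 + $14 = $56.

56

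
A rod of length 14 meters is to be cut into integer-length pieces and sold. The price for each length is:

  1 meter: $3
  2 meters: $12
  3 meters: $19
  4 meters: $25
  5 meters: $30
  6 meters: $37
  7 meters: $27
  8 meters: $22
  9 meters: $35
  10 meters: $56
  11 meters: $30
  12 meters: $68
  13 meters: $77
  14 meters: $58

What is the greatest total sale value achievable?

Consider every possible first cut. best[k] is the best of p[i]+best[k−i] over all sellable i≤k.
best[1] = 3
best[2] = 12
best[3] = 19
best[4] = 25
best[5] = 31  (first piece 2, then best[3]=19)
best[6] = 38  (first piece 3, then best[3]=19)
best[7] = 44  (first piece 3, then best[4]=25)
best[8] = 50  (first piece 2, then best[6]=38)
best[9] = 57  (first piece 3, then best[6]=38)
best[10] = 63  (first piece 3, then best[7]=44)
best[11] = 69  (first piece 2, then best[9]=57)
best[12] = 76  (first piece 3, then best[9]=57)
best[13] = 82  (first piece 3, then best[10]=63)
best[14] = 88  (first piece 2, then best[12]=76)
One optimal cutting: 3 + 3 + 3 + 3 + 2 → $19 + $19 + $19 + $19 + $12 = $88.

88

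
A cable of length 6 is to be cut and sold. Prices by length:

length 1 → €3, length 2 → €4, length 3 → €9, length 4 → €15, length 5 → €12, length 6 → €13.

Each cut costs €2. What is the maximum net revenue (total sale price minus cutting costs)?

17

Build r[k] bottom-up: r[k] = max over allowed piece i of (p[i] + r[k−i]) − 2 per cut.
r[1] = 3
r[2] = 4  (first piece 1, then r[1]=3)
r[3] = 9
r[4] = 15
r[5] = 16  (first piece 1, then r[4]=15)
r[6] = 17  (first piece 1, then r[5]=16)
One optimal plan: pieces 4 + 1 + 1 (2 cuts) → €21 − €4 = €17.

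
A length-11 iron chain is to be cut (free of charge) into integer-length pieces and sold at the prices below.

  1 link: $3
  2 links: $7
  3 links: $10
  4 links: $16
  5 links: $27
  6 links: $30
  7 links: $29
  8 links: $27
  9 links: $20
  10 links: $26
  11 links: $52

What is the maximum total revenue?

Consider every possible first cut. r[k] is the best of p[i]+r[k−i] over all sellable i≤k.
r[1] = 3
r[2] = max(3+3, 7+0) = 7
r[3] = max(3+7, 7+3, 10+0) = 10
r[4] = max(3+10, 7+7, 10+3, 16+0) = 16
r[5] = max(3+16, 7+10, 10+7, 16+3, 27+0) = 27
r[6] = max(3+27, 7+16, 10+10, 16+7, 27+3, 30+0) = 30
r[7] = max(3+30, 7+27, 10+16, …, 30+3, 29+0) = 34
r[8] = max(3+34, 7+30, 10+27, …, 29+3, 27+0) = 37
r[9] = max(3+37, 7+34, 10+30, …, 27+3, 20+0) = 43
r[10] = max(3+43, 7+37, 10+34, …, 20+3, 26+0) = 54
r[11] = max(3+54, 7+43, 10+37, …, 26+3, 52+0) = 57
One optimal cutting: 5 + 5 + 1 → $27 + $27 + $3 = $57.

57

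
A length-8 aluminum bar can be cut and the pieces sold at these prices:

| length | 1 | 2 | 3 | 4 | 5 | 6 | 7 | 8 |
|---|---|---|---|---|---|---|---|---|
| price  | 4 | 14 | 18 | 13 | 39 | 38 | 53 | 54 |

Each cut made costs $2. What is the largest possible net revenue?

Consider every possible first cut. r[k] is the best of p[i]+r[k−i] over all sellable i≤k, charging 2 whenever i<k.
r[1] = 4
r[2] = 14
r[3] = 18
r[4] = 26  (first piece 2, then r[2]=14)
r[5] = 39
r[6] = 41  (first piece 1, then r[5]=39)
r[7] = 53
r[8] = 55  (first piece 1, then r[7]=53)
One optimal plan: pieces 7 + 1 (1 cut) → $57 − $2 = $55.

55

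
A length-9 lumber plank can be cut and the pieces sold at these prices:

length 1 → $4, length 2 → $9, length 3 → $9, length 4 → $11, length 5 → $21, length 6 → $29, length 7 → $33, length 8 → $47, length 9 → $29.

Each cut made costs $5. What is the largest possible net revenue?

46

Consider every possible first cut. net[k] is the best of p[i]+net[k−i] over all sellable i≤k, charging 5 whenever i<k.
net[1] = 4
net[2] = 9
net[3] = 9
net[4] = 13  (first piece 2, then net[2]=9)
net[5] = 21
net[6] = 29
net[7] = 33
net[8] = 47
net[9] = 46  (first piece 1, then net[8]=47)
One optimal plan: pieces 8 + 1 (1 cut) → $51 − $5 = $46.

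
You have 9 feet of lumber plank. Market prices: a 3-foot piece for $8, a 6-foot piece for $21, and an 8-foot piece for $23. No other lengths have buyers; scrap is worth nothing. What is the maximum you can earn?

29

Build r[k] bottom-up: r[k] = max over allowed piece i of (p[i] + r[k−i]).
r[1] = 0
r[2] = 0
r[3] = 8
r[4] = 8
r[5] = 8
r[6] = max(8+8, 21+0) = 21
r[7] = max(8+8, 21+0) = 21
r[8] = max(8+8, 21+0, 23+0) = 23
r[9] = max(8+21, 21+8, 23+0) = 29
One optimal cutting: 6 + 3 → $29.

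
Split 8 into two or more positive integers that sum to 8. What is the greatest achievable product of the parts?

Define P[k] = max over 1≤i<k of i · max(k−i, P[k−i]); the inner max lets the remainder stay uncut if that's better.
P[2] = 1×max(1,0) = 1×1 = 1
P[3] = 1×max(2,1) = 1×2 = 2
P[4] = 2×max(2,1) = 2×2 = 4
P[5] = 2×max(3,2) = 2×3 = 6
P[6] = 3×max(3,2) = 3×3 = 9
P[7] = 2×max(5,6) = 2×6 = 12
P[8] = 2×max(6,9) = 2×9 = 18
One optimal split: 3 + 3 + 2; product 3×3×2 = 18.

18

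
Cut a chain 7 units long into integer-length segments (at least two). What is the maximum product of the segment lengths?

12

Define g[k] = max over 1≤i<k of i · max(k−i, g[k−i]); the inner max lets the remainder stay uncut if that's better.
g[2] = 1*max(1,0) = 1*1 = 1
g[3] = 1*max(2,1) = 1*2 = 2
g[4] = 2*max(2,1) = 2*2 = 4
g[5] = 2*max(3,2) = 2*3 = 6
g[6] = 3*max(3,2) = 3*3 = 9
g[7] = 2*max(5,6) = 2*6 = 12
One optimal split: 3 + 2 + 2; product 3*2*2 = 12.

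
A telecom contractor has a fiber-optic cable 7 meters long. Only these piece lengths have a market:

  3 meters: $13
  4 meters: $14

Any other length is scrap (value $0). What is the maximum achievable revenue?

27

Consider every possible first cut. best[k] is the best of p[i]+best[k−i] over all sellable i≤k.
best[1] = 0
best[2] = 0
best[3] = 13
best[4] = max(13+0, 14+0) = 14
best[5] = max(13+0, 14+0) = 14
best[6] = max(13+13, 14+0) = 26
best[7] = max(13+14, 14+13) = 27
One optimal cutting: 4 + 3 → $27.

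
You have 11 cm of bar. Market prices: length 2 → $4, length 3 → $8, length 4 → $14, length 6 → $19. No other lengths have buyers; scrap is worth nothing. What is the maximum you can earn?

Consider every possible first cut. r[k] is the best of p[i]+r[k−i] over all sellable i≤k.
r[1] = 0
r[2] = 4
r[3] = max(4+0, 8+0) = 8
r[4] = max(4+4, 8+0, 14+0) = 14
r[5] = max(4+8, 8+4, 14+0) = 14
r[6] = max(4+14, 8+8, 14+4, 19+0) = 19
r[7] = max(4+14, 8+14, 14+8, 19+0) = 22
r[8] = max(4+19, 8+14, 14+14, 19+4) = 28
r[9] = max(4+22, 8+19, 14+14, 19+8) = 28
r[10] = max(4+28, 8+22, 14+19, 19+14) = 33
r[11] = max(4+28, 8+28, 14+22, 19+14) = 36
One optimal cutting: 4 + 4 + 3 → $36.

36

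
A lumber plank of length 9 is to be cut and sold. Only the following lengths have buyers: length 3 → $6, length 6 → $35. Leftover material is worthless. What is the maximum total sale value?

Let f[k] be the best obtainable value from length k. For each k, try every first piece i and keep the best of price[i] + f[k−i].
f[1] = 0
f[2] = 0
f[3] = 6
f[4] = 6
f[5] = 6
f[6] = max(6+6, 35+0) = 35
f[7] = max(6+6, 35+0) = 35
f[8] = max(6+6, 35+0) = 35
f[9] = max(6+35, 35+6) = 41
One optimal cutting: 6 + 3 → $41.

41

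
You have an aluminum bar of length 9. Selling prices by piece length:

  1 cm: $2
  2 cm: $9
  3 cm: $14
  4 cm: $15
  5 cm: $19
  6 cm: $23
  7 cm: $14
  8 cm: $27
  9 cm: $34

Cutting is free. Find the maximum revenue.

Let R[k] be the best obtainable value from length k. For each k, try every first piece i and keep the best of price[i] + R[k−i].
R[1] = 2
R[2] = max(2+2, 9+0) = 9
R[3] = max(2+9, 9+2, 14+0) = 14
R[4] = max(2+14, 9+9, 14+2, 15+0) = 18
R[5] = max(2+18, 9+14, 14+9, 15+2, 19+0) = 23
R[6] = max(2+23, 9+18, 14+14, 15+9, 19+2, 23+0) = 28
R[7] = max(2+28, 9+23, 14+18, …, 23+2, 14+0) = 32
R[8] = max(2+32, 9+28, 14+23, …, 14+2, 27+0) = 37
R[9] = max(2+37, 9+32, 14+28, …, 27+2, 34+0) = 42
One optimal cutting: 3 + 3 + 3 → $14 + $14 + $14 = $42.

42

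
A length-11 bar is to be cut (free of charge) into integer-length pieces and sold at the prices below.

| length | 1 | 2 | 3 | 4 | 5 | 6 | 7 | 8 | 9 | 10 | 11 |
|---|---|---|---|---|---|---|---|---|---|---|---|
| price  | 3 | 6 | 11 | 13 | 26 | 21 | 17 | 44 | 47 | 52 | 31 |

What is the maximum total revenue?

Build best[k] bottom-up: best[k] = max over allowed piece i of (p[i] + best[k−i]).
best[1] = 3
best[2] = max(3+3, 6+0) = 6
best[3] = max(3+6, 6+3, 11+0) = 11
best[4] = max(3+11, 6+6, 11+3, 13+0) = 14
best[5] = max(3+14, 6+11, 11+6, 13+3, 26+0) = 26
best[6] = max(3+26, 6+14, 11+11, 13+6, 26+3, 21+0) = 29
best[7] = max(3+29, 6+26, 11+14, …, 21+3, 17+0) = 32
best[8] = max(3+32, 6+29, 11+26, …, 17+3, 44+0) = 44
best[9] = max(3+44, 6+32, 11+29, …, 44+3, 47+0) = 47
best[10] = max(3+47, 6+44, 11+32, …, 47+3, 52+0) = 52
best[11] = max(3+52, 6+47, 11+44, …, 52+3, 31+0) = 55
One optimal cutting: 5 + 5 + 1 → €26 + €26 + €3 = €55.

55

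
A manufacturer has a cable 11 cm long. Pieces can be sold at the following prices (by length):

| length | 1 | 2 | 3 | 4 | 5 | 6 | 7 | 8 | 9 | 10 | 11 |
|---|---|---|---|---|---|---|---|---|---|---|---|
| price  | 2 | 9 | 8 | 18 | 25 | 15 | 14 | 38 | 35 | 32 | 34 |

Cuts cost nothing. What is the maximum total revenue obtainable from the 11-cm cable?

52

Let r[k] be the best obtainable value from length k. For each k, try every first piece i and keep the best of price[i] + r[k−i].
r[1] = 2
r[2] = 9
r[3] = 11  (first piece 1, then r[2]=9)
r[4] = 18  (first piece 2, then r[2]=9)
r[5] = 25
r[6] = 27  (first piece 1, then r[5]=25)
r[7] = 34  (first piece 2, then r[5]=25)
r[8] = 38
r[9] = 43  (first piece 2, then r[7]=34)
r[10] = 50  (first piece 5, then r[5]=25)
r[11] = 52  (first piece 1, then r[10]=50)
One optimal cutting: 5 + 5 + 1 → $25 + $25 + $2 = $52.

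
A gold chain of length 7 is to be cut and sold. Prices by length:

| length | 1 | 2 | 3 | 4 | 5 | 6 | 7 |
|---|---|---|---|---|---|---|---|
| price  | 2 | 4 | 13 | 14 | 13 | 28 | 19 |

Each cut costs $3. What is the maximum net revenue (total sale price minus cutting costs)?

27

Consider every possible first cut. v[k] is the best of p[i]+v[k−i] over all sellable i≤k, charging 3 whenever i<k.
v[1] = 2
v[2] = max(2+2-3, 4+0) = 4
v[3] = max(2+4-3, 4+2-3, 13+0) = 13
v[4] = max(2+13-3, 4+4-3, 13+2-3, 14+0) = 14
v[5] = max(2+14-3, 4+13-3, 13+4-3, 14+2-3, 13+0) = 14
v[6] = max(2+14-3, 4+14-3, 13+13-3, 14+4-3, 13+2-3, 28+0) = 28
v[7] = max(2+28-3, 4+14-3, 13+14-3, …, 28+2-3, 19+0) = 27
One optimal plan: pieces 6 + 1 (1 cut) → $30 − $3 = $27.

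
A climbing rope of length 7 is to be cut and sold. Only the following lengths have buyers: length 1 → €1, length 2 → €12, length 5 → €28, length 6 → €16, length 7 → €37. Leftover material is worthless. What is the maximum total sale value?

Build r[k] bottom-up: r[k] = max over allowed piece i of (p[i] + r[k−i]).
r[1] = 1
r[2] = 12
r[3] = 13  (first piece 1, then r[2]=12)
r[4] = 24  (first piece 2, then r[2]=12)
r[5] = 28
r[6] = 36  (first piece 2, then r[4]=24)
r[7] = 40  (first piece 2, then r[5]=28)
One optimal cutting: 5 + 2 → €40.

40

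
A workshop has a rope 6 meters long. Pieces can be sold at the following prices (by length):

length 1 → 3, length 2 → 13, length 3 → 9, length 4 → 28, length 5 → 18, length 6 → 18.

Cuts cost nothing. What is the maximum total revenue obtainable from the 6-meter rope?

41

Consider every possible first cut. r[k] is the best of p[i]+r[k−i] over all sellable i≤k.
r[1] = 3
r[2] = max(3+3, 13+0) = 13
r[3] = max(3+13, 13+3, 9+0) = 16
r[4] = max(3+16, 13+13, 9+3, 28+0) = 28
r[5] = max(3+28, 13+16, 9+13, 28+3, 18+0) = 31
r[6] = max(3+31, 13+28, 9+16, 28+13, 18+3, 18+0) = 41
One optimal cutting: 4 + 2 → 28 + 13 = 41.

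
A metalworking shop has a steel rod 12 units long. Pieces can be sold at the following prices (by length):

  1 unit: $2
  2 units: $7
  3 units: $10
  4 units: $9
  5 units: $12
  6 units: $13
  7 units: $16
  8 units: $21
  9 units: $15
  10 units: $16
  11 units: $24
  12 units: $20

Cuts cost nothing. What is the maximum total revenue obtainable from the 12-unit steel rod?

42

Consider every possible first cut. v[k] is the best of p[i]+v[k−i] over all sellable i≤k.
v[1] = 2
v[2] = max(2+2, 7+0) = 7
v[3] = max(2+7, 7+2, 10+0) = 10
v[4] = max(2+10, 7+7, 10+2, 9+0) = 14
v[5] = max(2+14, 7+10, 10+7, 9+2, 12+0) = 17
v[6] = max(2+17, 7+14, 10+10, 9+7, 12+2, 13+0) = 21
v[7] = max(2+21, 7+17, 10+14, …, 13+2, 16+0) = 24
v[8] = max(2+24, 7+21, 10+17, …, 16+2, 21+0) = 28
v[9] = max(2+28, 7+24, 10+21, …, 21+2, 15+0) = 31
v[10] = max(2+31, 7+28, 10+24, …, 15+2, 16+0) = 35
v[11] = max(2+35, 7+31, 10+28, …, 16+2, 24+0) = 38
v[12] = max(2+38, 7+35, 10+31, …, 24+2, 20+0) = 42
One optimal cutting: 2 + 2 + 2 + 2 + 2 + 2 → $7 + $7 + $7 + $7 + $7 + $7 = $42.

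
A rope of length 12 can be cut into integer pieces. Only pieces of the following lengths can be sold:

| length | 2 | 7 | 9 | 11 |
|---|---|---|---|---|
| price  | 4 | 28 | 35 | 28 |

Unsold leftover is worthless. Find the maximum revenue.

39

Build r[k] bottom-up: r[k] = max over allowed piece i of (p[i] + r[k−i]).
r[1] = 0
r[2] = 4
r[3] = 4
r[4] = 8  (first piece 2, then r[2]=4)
r[5] = 8
r[6] = 12  (first piece 2, then r[4]=8)
r[7] = 28
r[8] = 28
r[9] = 35
r[10] = 35
r[11] = 39  (first piece 2, then r[9]=35)
r[12] = 39
One optimal cutting: pieces 9 + 2 with 1 meter of scrap → 39.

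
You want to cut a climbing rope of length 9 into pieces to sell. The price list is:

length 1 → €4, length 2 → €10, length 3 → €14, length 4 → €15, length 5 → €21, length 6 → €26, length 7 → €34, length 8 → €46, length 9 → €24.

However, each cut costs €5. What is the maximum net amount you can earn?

Consider every possible first cut. net[k] is the best of p[i]+net[k−i] over all sellable i≤k, charging 5 whenever i<k.
net[1] = 4
net[2] = max(4+4-5, 10+0) = 10
net[3] = max(4+10-5, 10+4-5, 14+0) = 14
net[4] = max(4+14-5, 10+10-5, 14+4-5, 15+0) = 15
net[5] = max(4+15-5, 10+14-5, 14+10-5, 15+4-5, 21+0) = 21
net[6] = max(4+21-5, 10+15-5, 14+14-5, 15+10-5, 21+4-5, 26+0) = 26
net[7] = max(4+26-5, 10+21-5, 14+15-5, …, 26+4-5, 34+0) = 34
net[8] = max(4+34-5, 10+26-5, 14+21-5, …, 34+4-5, 46+0) = 46
net[9] = max(4+46-5, 10+34-5, 14+26-5, …, 46+4-5, 24+0) = 45
One optimal plan: pieces 8 + 1 (1 cut) → €50 − €5 = €45.

45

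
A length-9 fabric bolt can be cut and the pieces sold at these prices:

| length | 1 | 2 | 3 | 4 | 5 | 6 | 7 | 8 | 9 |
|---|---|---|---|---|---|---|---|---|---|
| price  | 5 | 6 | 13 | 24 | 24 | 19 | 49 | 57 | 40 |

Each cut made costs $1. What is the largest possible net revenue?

61

Consider every possible first cut. r[k] is the best of p[i]+r[k−i] over all sellable i≤k, charging 1 whenever i<k.
r[1] = 5
r[2] = max(5+5-1, 6+0) = 9
r[3] = max(5+9-1, 6+5-1, 13+0) = 13
r[4] = max(5+13-1, 6+9-1, 13+5-1, 24+0) = 24
r[5] = max(5+24-1, 6+13-1, 13+9-1, 24+5-1, 24+0) = 28
r[6] = max(5+28-1, 6+24-1, 13+13-1, 24+9-1, 24+5-1, 19+0) = 32
r[7] = max(5+32-1, 6+28-1, 13+24-1, …, 19+5-1, 49+0) = 49
r[8] = max(5+49-1, 6+32-1, 13+28-1, …, 49+5-1, 57+0) = 57
r[9] = max(5+57-1, 6+49-1, 13+32-1, …, 57+5-1, 40+0) = 61
One optimal plan: pieces 8 + 1 (1 cut) → $62 − $1 = $61.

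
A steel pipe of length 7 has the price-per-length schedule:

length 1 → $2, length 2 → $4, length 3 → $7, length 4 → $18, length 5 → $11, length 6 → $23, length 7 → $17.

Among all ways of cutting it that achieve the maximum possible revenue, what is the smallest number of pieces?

2

Let r[k] be the best obtainable value from length k. For each k, try every first piece i and keep the best of price[i] + r[k−i].
r[1] = 2
r[2] = 4  (first piece 1, then r[1]=2)
r[3] = 7
r[4] = 18
r[5] = 20  (first piece 1, then r[4]=18)
r[6] = 23
r[7] = 25  (first piece 1, then r[6]=23)
Maximum revenue is $25.
Now minimize piece count subject to staying optimal: for each k, pieces[k] = 1 + min over i with p[i]+r[k−i]=r[k] of pieces[k−i].
pieces[4] = 1
pieces[5] = 2
pieces[6] = 1
pieces[7] = 2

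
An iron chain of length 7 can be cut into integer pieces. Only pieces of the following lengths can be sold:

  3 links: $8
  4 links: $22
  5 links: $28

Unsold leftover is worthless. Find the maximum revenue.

30

Build f[k] bottom-up: f[k] = max over allowed piece i of (p[i] + f[k−i]).
f[1] = 0
f[2] = 0
f[3] = 8
f[4] = max(8+0, 22+0) = 22
f[5] = max(8+0, 22+0, 28+0) = 28
f[6] = max(8+8, 22+0, 28+0) = 28
f[7] = max(8+22, 22+8, 28+0) = 30
One optimal cutting: 4 + 3 → $30.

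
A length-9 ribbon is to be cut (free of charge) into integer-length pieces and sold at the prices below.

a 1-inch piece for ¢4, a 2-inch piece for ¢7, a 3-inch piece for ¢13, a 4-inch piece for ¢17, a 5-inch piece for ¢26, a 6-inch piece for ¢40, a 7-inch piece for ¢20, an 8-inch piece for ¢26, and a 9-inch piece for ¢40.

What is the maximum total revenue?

Let best[k] be the best obtainable value from length k. For each k, try every first piece i and keep the best of price[i] + best[k−i].
best[1] = 4
best[2] = max(4+4, 7+0) = 8
best[3] = max(4+8, 7+4, 13+0) = 13
best[4] = max(4+13, 7+8, 13+4, 17+0) = 17
best[5] = max(4+17, 7+13, 13+8, 17+4, 26+0) = 26
best[6] = max(4+26, 7+17, 13+13, 17+8, 26+4, 40+0) = 40
best[7] = max(4+40, 7+26, 13+17, …, 40+4, 20+0) = 44
best[8] = max(4+44, 7+40, 13+26, …, 20+4, 26+0) = 48
best[9] = max(4+48, 7+44, 13+40, …, 26+4, 40+0) = 53
One optimal cutting: 6 + 3 → ¢40 + ¢13 = ¢53.

53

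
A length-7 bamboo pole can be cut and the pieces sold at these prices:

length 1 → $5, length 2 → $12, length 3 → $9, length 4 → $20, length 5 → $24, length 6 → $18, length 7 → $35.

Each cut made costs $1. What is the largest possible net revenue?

Build v[k] bottom-up: v[k] = max over allowed piece i of (p[i] + v[k−i]) − 1 per cut.
v[1] = 5
v[2] = max(5+5-1, 12+0) = 12
v[3] = max(5+12-1, 12+5-1, 9+0) = 16
v[4] = max(5+16-1, 12+12-1, 9+5-1, 20+0) = 23
v[5] = max(5+23-1, 12+16-1, 9+12-1, 20+5-1, 24+0) = 27
v[6] = max(5+27-1, 12+23-1, 9+16-1, 20+12-1, 24+5-1, 18+0) = 34
v[7] = max(5+34-1, 12+27-1, 9+23-1, …, 18+5-1, 35+0) = 38
One optimal plan: pieces 2 + 2 + 2 + 1 (3 cuts) → $41 − $3 = $38.

38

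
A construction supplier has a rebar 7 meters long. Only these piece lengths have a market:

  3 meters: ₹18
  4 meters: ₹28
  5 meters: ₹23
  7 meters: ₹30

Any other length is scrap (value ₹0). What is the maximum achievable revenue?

46

Build best[k] bottom-up: best[k] = max over allowed piece i of (p[i] + best[k−i]).
best[1] = 0
best[2] = 0
best[3] = 18
best[4] = 28
best[5] = 28
best[6] = 36  (first piece 3, then best[3]=18)
best[7] = 46  (first piece 3, then best[4]=28)
One optimal cutting: 4 + 3 → ₹46.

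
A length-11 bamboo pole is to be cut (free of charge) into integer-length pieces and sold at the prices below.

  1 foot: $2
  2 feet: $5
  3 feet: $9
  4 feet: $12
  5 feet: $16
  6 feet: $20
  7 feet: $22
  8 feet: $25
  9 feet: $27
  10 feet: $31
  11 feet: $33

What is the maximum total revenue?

Let r[k] be the best obtainable value from length k. For each k, try every first piece i and keep the best of price[i] + r[k−i].
r[1] = 2
r[2] = 5
r[3] = 9
r[4] = 12
r[5] = 16
r[6] = 20
r[7] = 22  (first piece 1, then r[6]=20)
r[8] = 25  (first piece 2, then r[6]=20)
r[9] = 29  (first piece 3, then r[6]=20)
r[10] = 32  (first piece 4, then r[6]=20)
r[11] = 36  (first piece 5, then r[6]=20)
One optimal cutting: 6 + 5 → $20 + $16 = $36.

36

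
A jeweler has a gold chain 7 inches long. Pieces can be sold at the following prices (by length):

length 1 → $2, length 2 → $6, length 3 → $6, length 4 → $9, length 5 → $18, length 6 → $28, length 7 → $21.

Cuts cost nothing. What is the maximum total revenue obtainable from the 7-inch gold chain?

30

Consider every possible first cut. v[k] is the best of p[i]+v[k−i] over all sellable i≤k.
v[1] = 2
v[2] = max(2+2, 6+0) = 6
v[3] = max(2+6, 6+2, 6+0) = 8
v[4] = max(2+8, 6+6, 6+2, 9+0) = 12
v[5] = max(2+12, 6+8, 6+6, 9+2, 18+0) = 18
v[6] = max(2+18, 6+12, 6+8, 9+6, 18+2, 28+0) = 28
v[7] = max(2+28, 6+18, 6+12, …, 28+2, 21+0) = 30
One optimal cutting: 6 + 1 → $28 + $2 = $30.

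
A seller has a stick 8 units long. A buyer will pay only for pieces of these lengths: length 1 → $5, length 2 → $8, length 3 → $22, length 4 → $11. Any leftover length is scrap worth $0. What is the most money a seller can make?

Let f[k] be the best obtainable value from length k. For each k, try every first piece i and keep the best of price[i] + f[k−i].
f[1] = 5
f[2] = 10  (first piece 1, then f[1]=5)
f[3] = 22
f[4] = 27  (first piece 1, then f[3]=22)
f[5] = 32  (first piece 1, then f[4]=27)
f[6] = 44  (first piece 3, then f[3]=22)
f[7] = 49  (first piece 1, then f[6]=44)
f[8] = 54  (first piece 1, then f[7]=49)
One optimal cutting: 3 + 3 + 1 + 1 → $54.

54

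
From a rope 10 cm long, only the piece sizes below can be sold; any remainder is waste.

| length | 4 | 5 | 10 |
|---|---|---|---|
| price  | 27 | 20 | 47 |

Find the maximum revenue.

Consider every possible first cut. f[k] is the best of p[i]+f[k−i] over all sellable i≤k.
f[1] = 0
f[2] = 0
f[3] = 0
f[4] = 27
f[5] = max(27+0, 20+0) = 27
f[6] = max(27+0, 20+0) = 27
f[7] = max(27+0, 20+0) = 27
f[8] = max(27+27, 20+0) = 54
f[9] = max(27+27, 20+27) = 54
f[10] = max(27+27, 20+27, 47+0) = 54
One optimal cutting: pieces 4 + 4 with 2 cm of scrap → €54.

54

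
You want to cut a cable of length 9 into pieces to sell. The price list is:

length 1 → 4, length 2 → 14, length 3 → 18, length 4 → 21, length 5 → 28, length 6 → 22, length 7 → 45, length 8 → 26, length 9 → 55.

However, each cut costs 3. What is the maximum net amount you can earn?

56

Consider every possible first cut. v[k] is the best of p[i]+v[k−i] over all sellable i≤k, charging 3 whenever i<k.
v[1] = 4
v[2] = max(4+4-3, 14+0) = 14
v[3] = max(4+14-3, 14+4-3, 18+0) = 18
v[4] = max(4+18-3, 14+14-3, 18+4-3, 21+0) = 25
v[5] = max(4+25-3, 14+18-3, 18+14-3, 21+4-3, 28+0) = 29
v[6] = max(4+29-3, 14+25-3, 18+18-3, 21+14-3, 28+4-3, 22+0) = 36
v[7] = max(4+36-3, 14+29-3, 18+25-3, …, 22+4-3, 45+0) = 45
v[8] = max(4+45-3, 14+36-3, 18+29-3, …, 45+4-3, 26+0) = 47
v[9] = max(4+47-3, 14+45-3, 18+36-3, …, 26+4-3, 55+0) = 56
One optimal plan: pieces 7 + 2 (1 cut) → 59 − 3 = 56.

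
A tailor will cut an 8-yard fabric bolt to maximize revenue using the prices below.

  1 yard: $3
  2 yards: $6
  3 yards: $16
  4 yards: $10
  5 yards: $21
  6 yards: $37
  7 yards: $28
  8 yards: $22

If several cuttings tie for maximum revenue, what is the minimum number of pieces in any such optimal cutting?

2

Let r[k] be the best obtainable value from length k. For each k, try every first piece i and keep the best of price[i] + r[k−i].
r[1] = 3
r[2] = max(3+3, 6+0) = 6
r[3] = max(3+6, 6+3, 16+0) = 16
r[4] = max(3+16, 6+6, 16+3, 10+0) = 19
r[5] = max(3+19, 6+16, 16+6, 10+3, 21+0) = 22
r[6] = max(3+22, 6+19, 16+16, 10+6, 21+3, 37+0) = 37
r[7] = max(3+37, 6+22, 16+19, …, 37+3, 28+0) = 40
r[8] = max(3+40, 6+37, 16+22, …, 28+3, 22+0) = 43
Maximum revenue is $43.
Now minimize piece count subject to staying optimal: for each k, pieces[k] = 1 + min over i with p[i]+r[k−i]=r[k] of pieces[k−i].
pieces[5] = 2
pieces[6] = 1
pieces[7] = 2
pieces[8] = 2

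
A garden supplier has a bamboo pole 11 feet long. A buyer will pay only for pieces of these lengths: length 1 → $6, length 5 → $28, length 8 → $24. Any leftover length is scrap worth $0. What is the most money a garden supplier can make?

66

Let r[k] be the best obtainable value from length k. For each k, try every first piece i and keep the best of price[i] + r[k−i].
r[1] = 6
r[2] = 12  (first piece 1, then r[1]=6)
r[3] = 18  (first piece 1, then r[2]=12)
r[4] = 24  (first piece 1, then r[3]=18)
r[5] = max(6+24, 28+0) = 30
r[6] = max(6+30, 28+6) = 36
r[7] = max(6+36, 28+12) = 42
r[8] = max(6+42, 28+18, 24+0) = 48
r[9] = max(6+48, 28+24, 24+6) = 54
r[10] = max(6+54, 28+30, 24+12) = 60
r[11] = max(6+60, 28+36, 24+18) = 66
One optimal cutting: 1 + 1 + 1 + 1 + 1 + 1 + 1 + 1 + 1 + 1 + 1 → $66.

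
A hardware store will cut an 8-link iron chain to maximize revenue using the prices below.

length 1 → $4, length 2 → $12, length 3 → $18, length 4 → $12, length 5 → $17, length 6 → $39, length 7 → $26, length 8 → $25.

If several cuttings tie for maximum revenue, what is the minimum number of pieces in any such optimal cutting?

2

Build r[k] bottom-up: r[k] = max over allowed piece i of (p[i] + r[k−i]).
r[1] = 4
r[2] = 12
r[3] = 18
r[4] = 24  (first piece 2, then r[2]=12)
r[5] = 30  (first piece 2, then r[3]=18)
r[6] = 39
r[7] = 43  (first piece 1, then r[6]=39)
r[8] = 51  (first piece 2, then r[6]=39)
Maximum revenue is $51.
Now minimize piece count subject to staying optimal: for each k, pieces[k] = 1 + min over i with p[i]+r[k−i]=r[k] of pieces[k−i].
pieces[5] = 2
pieces[6] = 1
pieces[7] = 2
pieces[8] = 2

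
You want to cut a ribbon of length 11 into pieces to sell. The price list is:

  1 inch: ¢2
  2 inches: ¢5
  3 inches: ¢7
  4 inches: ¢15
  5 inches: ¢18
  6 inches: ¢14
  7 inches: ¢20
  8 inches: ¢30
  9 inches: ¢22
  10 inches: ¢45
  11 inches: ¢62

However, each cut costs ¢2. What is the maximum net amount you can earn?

Let r[k] be the best obtainable value from length k. For each k, try every first piece i and keep the best of price[i] + r[k−i] minus the 2 cut fee when i<k.
r[1] = 2
r[2] = max(2+2-2, 5+0) = 5
r[3] = max(2+5-2, 5+2-2, 7+0) = 7
r[4] = max(2+7-2, 5+5-2, 7+2-2, 15+0) = 15
r[5] = max(2+15-2, 5+7-2, 7+5-2, 15+2-2, 18+0) = 18
r[6] = max(2+18-2, 5+15-2, 7+7-2, 15+5-2, 18+2-2, 14+0) = 18
r[7] = max(2+18-2, 5+18-2, 7+15-2, …, 14+2-2, 20+0) = 21
r[8] = max(2+21-2, 5+18-2, 7+18-2, …, 20+2-2, 30+0) = 30
r[9] = max(2+30-2, 5+21-2, 7+18-2, …, 30+2-2, 22+0) = 31
r[10] = max(2+31-2, 5+30-2, 7+21-2, …, 22+2-2, 45+0) = 45
r[11] = max(2+45-2, 5+31-2, 7+30-2, …, 45+2-2, 62+0) = 62
Best is to make no cuts and sell whole for ¢62.

62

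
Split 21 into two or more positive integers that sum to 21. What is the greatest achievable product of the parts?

2187

Fill f[k] for k=2..21: at each k try every first piece i and multiply by the better of (k−i) uncut or f[k−i].
f[2] = 1·max(1,0) = 1·1 = 1
f[3] = 1·max(2,1) = 1·2 = 2
f[4] = 2·max(2,1) = 2·2 = 4
f[5] = 2·max(3,2) = 2·3 = 6
f[6] = 3·max(3,2) = 3·3 = 9
f[7] = 2·max(5,6) = 2·6 = 12
f[8] = 2·max(6,9) = 2·9 = 18
f[9] = 3·max(6,9) = 3·9 = 27
f[10] = 2·max(8,18) = 2·18 = 36
f[11] = 2·max(9,27) = 2·27 = 54
f[12] = 3·max(9,27) = 3·27 = 81
f[13] = 2·max(11,54) = 2·54 = 108
f[14] = 2·max(12,81) = 2·81 = 162
f[15] = 3·max(12,81) = 3·81 = 243
f[16] = 2·max(14,162) = 2·162 = 324
f[17] = 2·max(15,243) = 2·243 = 486
f[18] = 3·max(15,243) = 3·243 = 729
f[19] = 2·max(17,486) = 2·486 = 972
f[20] = 2·max(18,729) = 2·729 = 1458
f[21] = 3·max(18,729) = 3·729 = 2187
One optimal split: 3 + 3 + 3 + 3 + 3 + 3 + 3; product 3·3·3·3·3·3·3 = 2187.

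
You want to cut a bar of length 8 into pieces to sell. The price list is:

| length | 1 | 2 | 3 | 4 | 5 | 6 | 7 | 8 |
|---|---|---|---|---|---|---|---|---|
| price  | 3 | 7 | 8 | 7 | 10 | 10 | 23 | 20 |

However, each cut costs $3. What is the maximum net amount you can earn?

23

Consider every possible first cut. r[k] is the best of p[i]+r[k−i] over all sellable i≤k, charging 3 whenever i<k.
r[1] = 3
r[2] = 7
r[3] = 8
r[4] = 11  (first piece 2, then r[2]=7)
r[5] = 12  (first piece 2, then r[3]=8)
r[6] = 15  (first piece 2, then r[4]=11)
r[7] = 23
r[8] = 23  (first piece 1, then r[7]=23)
One optimal plan: pieces 7 + 1 (1 cut) → $26 − $3 = $23.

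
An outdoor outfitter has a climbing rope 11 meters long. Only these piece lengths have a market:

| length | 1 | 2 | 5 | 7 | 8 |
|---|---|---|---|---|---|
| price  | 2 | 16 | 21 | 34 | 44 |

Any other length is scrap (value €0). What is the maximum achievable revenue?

82

Build best[k] bottom-up: best[k] = max over allowed piece i of (p[i] + best[k−i]).
best[1] = 2
best[2] = max(2+2, 16+0) = 16
best[3] = max(2+16, 16+2) = 18
best[4] = max(2+18, 16+16) = 32
best[5] = max(2+32, 16+18, 21+0) = 34
best[6] = max(2+34, 16+32, 21+2) = 48
best[7] = max(2+48, 16+34, 21+16, 34+0) = 50
best[8] = max(2+50, 16+48, 21+18, 34+2, 44+0) = 64
best[9] = max(2+64, 16+50, 21+32, 34+16, 44+2) = 66
best[10] = max(2+66, 16+64, 21+34, 34+18, 44+16) = 80
best[11] = max(2+80, 16+66, 21+48, 34+32, 44+18) = 82
One optimal cutting: 2 + 2 + 2 + 2 + 2 + 1 → €82.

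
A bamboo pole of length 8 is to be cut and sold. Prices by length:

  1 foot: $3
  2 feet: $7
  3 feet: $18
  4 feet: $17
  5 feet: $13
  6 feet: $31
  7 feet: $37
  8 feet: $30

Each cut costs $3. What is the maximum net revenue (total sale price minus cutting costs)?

Build r[k] bottom-up: r[k] = max over allowed piece i of (p[i] + r[k−i]) − 3 per cut.
r[1] = 3
r[2] = max(3+3-3, 7+0) = 7
r[3] = max(3+7-3, 7+3-3, 18+0) = 18
r[4] = max(3+18-3, 7+7-3, 18+3-3, 17+0) = 18
r[5] = max(3+18-3, 7+18-3, 18+7-3, 17+3-3, 13+0) = 22
r[6] = max(3+22-3, 7+18-3, 18+18-3, 17+7-3, 13+3-3, 31+0) = 33
r[7] = max(3+33-3, 7+22-3, 18+18-3, …, 31+3-3, 37+0) = 37
r[8] = max(3+37-3, 7+33-3, 18+22-3, …, 37+3-3, 30+0) = 37
One optimal plan: pieces 7 + 1 (1 cut) → $40 − $3 = $37.

37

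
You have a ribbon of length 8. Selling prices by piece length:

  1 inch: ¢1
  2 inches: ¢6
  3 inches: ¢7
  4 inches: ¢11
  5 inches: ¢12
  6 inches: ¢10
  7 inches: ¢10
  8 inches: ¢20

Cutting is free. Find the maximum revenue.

24

Let R[k] be the best obtainable value from length k. For each k, try every first piece i and keep the best of price[i] + R[k−i].
R[1] = 1
R[2] = max(1+1, 6+0) = 6
R[3] = max(1+6, 6+1, 7+0) = 7
R[4] = max(1+7, 6+6, 7+1, 11+0) = 12
R[5] = max(1+12, 6+7, 7+6, 11+1, 12+0) = 13
R[6] = max(1+13, 6+12, 7+7, 11+6, 12+1, 10+0) = 18
R[7] = max(1+18, 6+13, 7+12, …, 10+1, 10+0) = 19
R[8] = max(1+19, 6+18, 7+13, …, 10+1, 20+0) = 24
One optimal cutting: 2 + 2 + 2 + 2 → ¢6 + ¢6 + ¢6 + ¢6 = ¢24.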